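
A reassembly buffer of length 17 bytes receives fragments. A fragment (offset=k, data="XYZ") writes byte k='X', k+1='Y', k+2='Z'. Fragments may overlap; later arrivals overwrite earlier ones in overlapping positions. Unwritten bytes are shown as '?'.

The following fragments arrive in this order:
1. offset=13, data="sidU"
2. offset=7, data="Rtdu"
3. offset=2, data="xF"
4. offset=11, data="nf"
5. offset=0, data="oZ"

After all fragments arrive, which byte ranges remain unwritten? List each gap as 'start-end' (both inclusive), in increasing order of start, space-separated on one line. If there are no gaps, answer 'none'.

Fragment 1: offset=13 len=4
Fragment 2: offset=7 len=4
Fragment 3: offset=2 len=2
Fragment 4: offset=11 len=2
Fragment 5: offset=0 len=2
Gaps: 4-6

Answer: 4-6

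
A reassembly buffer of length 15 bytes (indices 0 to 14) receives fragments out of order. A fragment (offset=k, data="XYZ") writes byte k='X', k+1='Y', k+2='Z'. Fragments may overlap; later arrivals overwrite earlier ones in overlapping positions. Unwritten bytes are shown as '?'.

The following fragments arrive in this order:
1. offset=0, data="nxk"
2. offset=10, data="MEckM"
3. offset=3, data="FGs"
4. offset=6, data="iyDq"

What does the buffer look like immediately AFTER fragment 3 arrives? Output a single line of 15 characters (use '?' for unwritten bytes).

Fragment 1: offset=0 data="nxk" -> buffer=nxk????????????
Fragment 2: offset=10 data="MEckM" -> buffer=nxk???????MEckM
Fragment 3: offset=3 data="FGs" -> buffer=nxkFGs????MEckM

Answer: nxkFGs????MEckM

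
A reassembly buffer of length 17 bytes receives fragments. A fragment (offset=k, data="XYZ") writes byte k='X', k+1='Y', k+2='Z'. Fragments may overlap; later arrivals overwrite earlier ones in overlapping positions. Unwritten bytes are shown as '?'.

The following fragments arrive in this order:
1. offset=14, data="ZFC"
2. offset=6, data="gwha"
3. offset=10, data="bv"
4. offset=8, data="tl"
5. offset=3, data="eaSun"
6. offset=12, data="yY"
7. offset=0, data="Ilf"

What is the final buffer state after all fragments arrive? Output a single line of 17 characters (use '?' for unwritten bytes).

Fragment 1: offset=14 data="ZFC" -> buffer=??????????????ZFC
Fragment 2: offset=6 data="gwha" -> buffer=??????gwha????ZFC
Fragment 3: offset=10 data="bv" -> buffer=??????gwhabv??ZFC
Fragment 4: offset=8 data="tl" -> buffer=??????gwtlbv??ZFC
Fragment 5: offset=3 data="eaSun" -> buffer=???eaSuntlbv??ZFC
Fragment 6: offset=12 data="yY" -> buffer=???eaSuntlbvyYZFC
Fragment 7: offset=0 data="Ilf" -> buffer=IlfeaSuntlbvyYZFC

Answer: IlfeaSuntlbvyYZFC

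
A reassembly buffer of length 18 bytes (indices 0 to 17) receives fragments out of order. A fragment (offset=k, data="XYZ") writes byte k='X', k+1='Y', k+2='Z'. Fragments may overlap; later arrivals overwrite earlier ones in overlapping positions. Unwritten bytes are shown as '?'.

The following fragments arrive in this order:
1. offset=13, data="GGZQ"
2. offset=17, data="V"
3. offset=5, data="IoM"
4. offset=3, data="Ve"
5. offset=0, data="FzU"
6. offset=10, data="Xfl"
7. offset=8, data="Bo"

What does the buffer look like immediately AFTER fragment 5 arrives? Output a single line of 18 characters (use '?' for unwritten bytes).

Fragment 1: offset=13 data="GGZQ" -> buffer=?????????????GGZQ?
Fragment 2: offset=17 data="V" -> buffer=?????????????GGZQV
Fragment 3: offset=5 data="IoM" -> buffer=?????IoM?????GGZQV
Fragment 4: offset=3 data="Ve" -> buffer=???VeIoM?????GGZQV
Fragment 5: offset=0 data="FzU" -> buffer=FzUVeIoM?????GGZQV

Answer: FzUVeIoM?????GGZQV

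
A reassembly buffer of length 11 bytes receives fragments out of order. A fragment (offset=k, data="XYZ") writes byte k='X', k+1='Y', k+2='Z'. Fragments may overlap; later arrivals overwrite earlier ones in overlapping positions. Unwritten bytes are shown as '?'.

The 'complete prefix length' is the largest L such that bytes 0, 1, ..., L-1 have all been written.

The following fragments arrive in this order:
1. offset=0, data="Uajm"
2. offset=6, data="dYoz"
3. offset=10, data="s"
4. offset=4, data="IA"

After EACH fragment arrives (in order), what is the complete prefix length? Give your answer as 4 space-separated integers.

Fragment 1: offset=0 data="Uajm" -> buffer=Uajm??????? -> prefix_len=4
Fragment 2: offset=6 data="dYoz" -> buffer=Uajm??dYoz? -> prefix_len=4
Fragment 3: offset=10 data="s" -> buffer=Uajm??dYozs -> prefix_len=4
Fragment 4: offset=4 data="IA" -> buffer=UajmIAdYozs -> prefix_len=11

Answer: 4 4 4 11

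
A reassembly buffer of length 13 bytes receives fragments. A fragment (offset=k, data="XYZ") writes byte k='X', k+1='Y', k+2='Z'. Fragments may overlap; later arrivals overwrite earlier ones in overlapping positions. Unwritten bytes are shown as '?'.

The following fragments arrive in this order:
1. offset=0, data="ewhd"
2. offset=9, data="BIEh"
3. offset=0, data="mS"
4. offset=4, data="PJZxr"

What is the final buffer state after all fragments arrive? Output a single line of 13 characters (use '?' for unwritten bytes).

Fragment 1: offset=0 data="ewhd" -> buffer=ewhd?????????
Fragment 2: offset=9 data="BIEh" -> buffer=ewhd?????BIEh
Fragment 3: offset=0 data="mS" -> buffer=mShd?????BIEh
Fragment 4: offset=4 data="PJZxr" -> buffer=mShdPJZxrBIEh

Answer: mShdPJZxrBIEh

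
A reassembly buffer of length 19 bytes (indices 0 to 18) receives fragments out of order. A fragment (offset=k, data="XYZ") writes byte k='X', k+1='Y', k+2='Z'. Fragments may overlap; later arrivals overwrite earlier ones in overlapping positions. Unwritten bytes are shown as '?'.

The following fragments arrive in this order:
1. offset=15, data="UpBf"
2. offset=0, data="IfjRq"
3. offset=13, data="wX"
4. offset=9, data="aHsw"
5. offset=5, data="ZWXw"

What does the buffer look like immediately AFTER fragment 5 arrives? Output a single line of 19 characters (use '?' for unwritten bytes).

Fragment 1: offset=15 data="UpBf" -> buffer=???????????????UpBf
Fragment 2: offset=0 data="IfjRq" -> buffer=IfjRq??????????UpBf
Fragment 3: offset=13 data="wX" -> buffer=IfjRq????????wXUpBf
Fragment 4: offset=9 data="aHsw" -> buffer=IfjRq????aHswwXUpBf
Fragment 5: offset=5 data="ZWXw" -> buffer=IfjRqZWXwaHswwXUpBf

Answer: IfjRqZWXwaHswwXUpBf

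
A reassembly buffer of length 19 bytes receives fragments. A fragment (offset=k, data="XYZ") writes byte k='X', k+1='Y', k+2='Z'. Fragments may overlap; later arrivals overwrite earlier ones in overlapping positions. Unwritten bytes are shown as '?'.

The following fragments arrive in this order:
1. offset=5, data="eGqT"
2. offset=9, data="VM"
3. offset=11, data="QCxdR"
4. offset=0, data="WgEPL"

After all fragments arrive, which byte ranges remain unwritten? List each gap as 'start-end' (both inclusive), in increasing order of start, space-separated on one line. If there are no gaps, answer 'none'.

Fragment 1: offset=5 len=4
Fragment 2: offset=9 len=2
Fragment 3: offset=11 len=5
Fragment 4: offset=0 len=5
Gaps: 16-18

Answer: 16-18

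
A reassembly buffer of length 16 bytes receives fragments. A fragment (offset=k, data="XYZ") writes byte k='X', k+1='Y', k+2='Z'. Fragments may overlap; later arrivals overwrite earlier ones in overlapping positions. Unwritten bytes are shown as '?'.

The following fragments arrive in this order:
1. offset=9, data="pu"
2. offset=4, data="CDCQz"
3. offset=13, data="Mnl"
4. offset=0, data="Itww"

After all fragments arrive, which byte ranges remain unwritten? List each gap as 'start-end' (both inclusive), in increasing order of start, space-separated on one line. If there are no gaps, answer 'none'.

Fragment 1: offset=9 len=2
Fragment 2: offset=4 len=5
Fragment 3: offset=13 len=3
Fragment 4: offset=0 len=4
Gaps: 11-12

Answer: 11-12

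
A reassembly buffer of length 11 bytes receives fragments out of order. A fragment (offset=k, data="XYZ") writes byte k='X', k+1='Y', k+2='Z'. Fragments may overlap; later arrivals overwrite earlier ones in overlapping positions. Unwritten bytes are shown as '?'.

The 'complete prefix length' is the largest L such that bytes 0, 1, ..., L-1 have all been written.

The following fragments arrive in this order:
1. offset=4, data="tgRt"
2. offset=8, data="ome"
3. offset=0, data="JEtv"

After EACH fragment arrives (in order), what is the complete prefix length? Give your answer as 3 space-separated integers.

Fragment 1: offset=4 data="tgRt" -> buffer=????tgRt??? -> prefix_len=0
Fragment 2: offset=8 data="ome" -> buffer=????tgRtome -> prefix_len=0
Fragment 3: offset=0 data="JEtv" -> buffer=JEtvtgRtome -> prefix_len=11

Answer: 0 0 11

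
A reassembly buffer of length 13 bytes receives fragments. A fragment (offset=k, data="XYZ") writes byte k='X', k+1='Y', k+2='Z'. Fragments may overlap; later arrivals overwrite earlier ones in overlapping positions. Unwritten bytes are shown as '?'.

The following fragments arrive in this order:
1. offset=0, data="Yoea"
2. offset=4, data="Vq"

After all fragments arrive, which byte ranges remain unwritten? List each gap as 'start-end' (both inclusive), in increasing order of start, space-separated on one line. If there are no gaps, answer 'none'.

Answer: 6-12

Derivation:
Fragment 1: offset=0 len=4
Fragment 2: offset=4 len=2
Gaps: 6-12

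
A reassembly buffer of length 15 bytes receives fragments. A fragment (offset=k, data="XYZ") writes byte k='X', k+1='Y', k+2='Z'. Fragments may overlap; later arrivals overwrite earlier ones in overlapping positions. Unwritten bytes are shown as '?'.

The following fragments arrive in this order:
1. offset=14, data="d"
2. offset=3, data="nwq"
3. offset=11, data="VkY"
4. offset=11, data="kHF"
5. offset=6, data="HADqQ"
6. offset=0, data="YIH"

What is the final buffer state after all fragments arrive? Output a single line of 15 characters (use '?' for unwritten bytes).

Answer: YIHnwqHADqQkHFd

Derivation:
Fragment 1: offset=14 data="d" -> buffer=??????????????d
Fragment 2: offset=3 data="nwq" -> buffer=???nwq????????d
Fragment 3: offset=11 data="VkY" -> buffer=???nwq?????VkYd
Fragment 4: offset=11 data="kHF" -> buffer=???nwq?????kHFd
Fragment 5: offset=6 data="HADqQ" -> buffer=???nwqHADqQkHFd
Fragment 6: offset=0 data="YIH" -> buffer=YIHnwqHADqQkHFd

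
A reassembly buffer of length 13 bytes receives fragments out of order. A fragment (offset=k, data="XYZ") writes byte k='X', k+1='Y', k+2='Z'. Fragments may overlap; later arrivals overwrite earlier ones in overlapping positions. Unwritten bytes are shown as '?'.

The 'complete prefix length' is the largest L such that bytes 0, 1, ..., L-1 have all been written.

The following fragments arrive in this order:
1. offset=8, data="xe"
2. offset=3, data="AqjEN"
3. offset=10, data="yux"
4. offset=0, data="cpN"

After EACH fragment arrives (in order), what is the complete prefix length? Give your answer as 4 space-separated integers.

Fragment 1: offset=8 data="xe" -> buffer=????????xe??? -> prefix_len=0
Fragment 2: offset=3 data="AqjEN" -> buffer=???AqjENxe??? -> prefix_len=0
Fragment 3: offset=10 data="yux" -> buffer=???AqjENxeyux -> prefix_len=0
Fragment 4: offset=0 data="cpN" -> buffer=cpNAqjENxeyux -> prefix_len=13

Answer: 0 0 0 13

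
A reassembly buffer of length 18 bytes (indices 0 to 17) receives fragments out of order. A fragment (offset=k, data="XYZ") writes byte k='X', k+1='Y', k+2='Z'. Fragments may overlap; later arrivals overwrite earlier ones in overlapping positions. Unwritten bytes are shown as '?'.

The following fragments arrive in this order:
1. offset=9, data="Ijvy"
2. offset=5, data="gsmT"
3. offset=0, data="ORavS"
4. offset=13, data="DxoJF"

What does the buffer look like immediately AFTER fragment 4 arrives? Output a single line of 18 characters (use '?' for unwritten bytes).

Answer: ORavSgsmTIjvyDxoJF

Derivation:
Fragment 1: offset=9 data="Ijvy" -> buffer=?????????Ijvy?????
Fragment 2: offset=5 data="gsmT" -> buffer=?????gsmTIjvy?????
Fragment 3: offset=0 data="ORavS" -> buffer=ORavSgsmTIjvy?????
Fragment 4: offset=13 data="DxoJF" -> buffer=ORavSgsmTIjvyDxoJF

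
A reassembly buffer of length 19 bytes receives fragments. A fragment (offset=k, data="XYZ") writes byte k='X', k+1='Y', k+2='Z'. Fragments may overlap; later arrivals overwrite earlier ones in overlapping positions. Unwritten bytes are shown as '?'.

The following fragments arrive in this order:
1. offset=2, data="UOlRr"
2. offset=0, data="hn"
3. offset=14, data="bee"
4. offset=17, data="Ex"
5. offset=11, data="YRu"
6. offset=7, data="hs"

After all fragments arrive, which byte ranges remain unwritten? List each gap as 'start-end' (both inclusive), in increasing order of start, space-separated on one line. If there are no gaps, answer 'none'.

Answer: 9-10

Derivation:
Fragment 1: offset=2 len=5
Fragment 2: offset=0 len=2
Fragment 3: offset=14 len=3
Fragment 4: offset=17 len=2
Fragment 5: offset=11 len=3
Fragment 6: offset=7 len=2
Gaps: 9-10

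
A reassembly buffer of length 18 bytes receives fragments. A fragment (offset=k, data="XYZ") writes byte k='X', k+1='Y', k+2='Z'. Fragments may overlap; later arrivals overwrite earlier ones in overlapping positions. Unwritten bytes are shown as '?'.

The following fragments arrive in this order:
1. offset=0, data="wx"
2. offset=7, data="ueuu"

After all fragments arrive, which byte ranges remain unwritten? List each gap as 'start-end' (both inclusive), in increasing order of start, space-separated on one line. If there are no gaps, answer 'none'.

Fragment 1: offset=0 len=2
Fragment 2: offset=7 len=4
Gaps: 2-6 11-17

Answer: 2-6 11-17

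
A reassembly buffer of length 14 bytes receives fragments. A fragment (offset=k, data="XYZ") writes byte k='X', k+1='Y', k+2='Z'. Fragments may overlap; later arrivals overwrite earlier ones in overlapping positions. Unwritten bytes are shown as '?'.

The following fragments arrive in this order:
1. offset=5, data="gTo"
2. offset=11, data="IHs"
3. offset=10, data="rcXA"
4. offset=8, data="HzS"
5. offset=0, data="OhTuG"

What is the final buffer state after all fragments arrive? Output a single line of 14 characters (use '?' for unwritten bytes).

Answer: OhTuGgToHzScXA

Derivation:
Fragment 1: offset=5 data="gTo" -> buffer=?????gTo??????
Fragment 2: offset=11 data="IHs" -> buffer=?????gTo???IHs
Fragment 3: offset=10 data="rcXA" -> buffer=?????gTo??rcXA
Fragment 4: offset=8 data="HzS" -> buffer=?????gToHzScXA
Fragment 5: offset=0 data="OhTuG" -> buffer=OhTuGgToHzScXA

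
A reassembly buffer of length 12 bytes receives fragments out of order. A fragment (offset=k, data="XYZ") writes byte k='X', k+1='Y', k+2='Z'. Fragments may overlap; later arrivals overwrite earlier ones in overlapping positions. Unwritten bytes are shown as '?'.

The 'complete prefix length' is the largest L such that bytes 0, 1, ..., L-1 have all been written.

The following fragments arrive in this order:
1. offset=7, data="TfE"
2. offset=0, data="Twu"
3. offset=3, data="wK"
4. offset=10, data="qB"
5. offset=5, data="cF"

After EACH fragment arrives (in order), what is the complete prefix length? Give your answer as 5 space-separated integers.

Answer: 0 3 5 5 12

Derivation:
Fragment 1: offset=7 data="TfE" -> buffer=???????TfE?? -> prefix_len=0
Fragment 2: offset=0 data="Twu" -> buffer=Twu????TfE?? -> prefix_len=3
Fragment 3: offset=3 data="wK" -> buffer=TwuwK??TfE?? -> prefix_len=5
Fragment 4: offset=10 data="qB" -> buffer=TwuwK??TfEqB -> prefix_len=5
Fragment 5: offset=5 data="cF" -> buffer=TwuwKcFTfEqB -> prefix_len=12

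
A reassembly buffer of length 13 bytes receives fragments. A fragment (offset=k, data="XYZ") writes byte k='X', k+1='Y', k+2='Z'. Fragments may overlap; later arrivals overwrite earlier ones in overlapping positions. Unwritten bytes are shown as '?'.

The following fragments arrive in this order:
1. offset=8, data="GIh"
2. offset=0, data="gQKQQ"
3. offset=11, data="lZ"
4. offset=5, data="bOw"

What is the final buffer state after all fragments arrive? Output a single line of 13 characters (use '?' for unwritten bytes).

Answer: gQKQQbOwGIhlZ

Derivation:
Fragment 1: offset=8 data="GIh" -> buffer=????????GIh??
Fragment 2: offset=0 data="gQKQQ" -> buffer=gQKQQ???GIh??
Fragment 3: offset=11 data="lZ" -> buffer=gQKQQ???GIhlZ
Fragment 4: offset=5 data="bOw" -> buffer=gQKQQbOwGIhlZ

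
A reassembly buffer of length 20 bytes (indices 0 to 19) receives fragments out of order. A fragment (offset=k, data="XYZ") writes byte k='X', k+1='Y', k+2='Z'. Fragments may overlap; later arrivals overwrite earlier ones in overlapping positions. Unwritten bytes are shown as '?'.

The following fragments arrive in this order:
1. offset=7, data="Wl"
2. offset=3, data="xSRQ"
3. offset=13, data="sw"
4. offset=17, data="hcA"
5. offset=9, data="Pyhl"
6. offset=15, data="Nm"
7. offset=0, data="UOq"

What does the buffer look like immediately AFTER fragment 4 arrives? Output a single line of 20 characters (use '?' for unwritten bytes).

Fragment 1: offset=7 data="Wl" -> buffer=???????Wl???????????
Fragment 2: offset=3 data="xSRQ" -> buffer=???xSRQWl???????????
Fragment 3: offset=13 data="sw" -> buffer=???xSRQWl????sw?????
Fragment 4: offset=17 data="hcA" -> buffer=???xSRQWl????sw??hcA

Answer: ???xSRQWl????sw??hcA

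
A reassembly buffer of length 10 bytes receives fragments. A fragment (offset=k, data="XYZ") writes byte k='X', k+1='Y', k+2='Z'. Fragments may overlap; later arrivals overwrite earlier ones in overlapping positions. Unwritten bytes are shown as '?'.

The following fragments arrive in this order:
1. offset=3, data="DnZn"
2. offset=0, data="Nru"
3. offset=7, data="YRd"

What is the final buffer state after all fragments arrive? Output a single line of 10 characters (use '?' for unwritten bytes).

Answer: NruDnZnYRd

Derivation:
Fragment 1: offset=3 data="DnZn" -> buffer=???DnZn???
Fragment 2: offset=0 data="Nru" -> buffer=NruDnZn???
Fragment 3: offset=7 data="YRd" -> buffer=NruDnZnYRd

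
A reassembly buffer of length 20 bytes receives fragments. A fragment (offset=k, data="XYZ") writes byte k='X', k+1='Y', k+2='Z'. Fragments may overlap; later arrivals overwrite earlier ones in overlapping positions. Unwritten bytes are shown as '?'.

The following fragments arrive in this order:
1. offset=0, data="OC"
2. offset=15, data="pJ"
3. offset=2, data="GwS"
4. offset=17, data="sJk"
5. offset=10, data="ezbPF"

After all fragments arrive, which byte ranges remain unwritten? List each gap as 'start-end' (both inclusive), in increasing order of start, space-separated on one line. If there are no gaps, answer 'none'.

Fragment 1: offset=0 len=2
Fragment 2: offset=15 len=2
Fragment 3: offset=2 len=3
Fragment 4: offset=17 len=3
Fragment 5: offset=10 len=5
Gaps: 5-9

Answer: 5-9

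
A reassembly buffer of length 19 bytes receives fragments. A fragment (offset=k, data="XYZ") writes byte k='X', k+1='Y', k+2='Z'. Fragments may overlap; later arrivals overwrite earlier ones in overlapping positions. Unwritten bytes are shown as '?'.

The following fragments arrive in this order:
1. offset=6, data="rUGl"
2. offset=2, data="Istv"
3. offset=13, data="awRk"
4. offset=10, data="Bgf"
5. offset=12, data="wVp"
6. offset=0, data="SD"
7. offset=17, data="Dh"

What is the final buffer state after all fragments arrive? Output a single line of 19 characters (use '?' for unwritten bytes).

Answer: SDIstvrUGlBgwVpRkDh

Derivation:
Fragment 1: offset=6 data="rUGl" -> buffer=??????rUGl?????????
Fragment 2: offset=2 data="Istv" -> buffer=??IstvrUGl?????????
Fragment 3: offset=13 data="awRk" -> buffer=??IstvrUGl???awRk??
Fragment 4: offset=10 data="Bgf" -> buffer=??IstvrUGlBgfawRk??
Fragment 5: offset=12 data="wVp" -> buffer=??IstvrUGlBgwVpRk??
Fragment 6: offset=0 data="SD" -> buffer=SDIstvrUGlBgwVpRk??
Fragment 7: offset=17 data="Dh" -> buffer=SDIstvrUGlBgwVpRkDh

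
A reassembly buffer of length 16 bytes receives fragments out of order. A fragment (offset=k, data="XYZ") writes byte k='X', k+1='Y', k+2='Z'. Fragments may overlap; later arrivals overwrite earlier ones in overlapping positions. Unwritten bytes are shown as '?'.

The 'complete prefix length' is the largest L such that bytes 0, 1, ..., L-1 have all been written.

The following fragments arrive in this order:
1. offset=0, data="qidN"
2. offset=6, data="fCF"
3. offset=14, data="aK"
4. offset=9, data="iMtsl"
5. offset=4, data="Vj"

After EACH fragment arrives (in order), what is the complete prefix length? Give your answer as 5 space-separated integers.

Answer: 4 4 4 4 16

Derivation:
Fragment 1: offset=0 data="qidN" -> buffer=qidN???????????? -> prefix_len=4
Fragment 2: offset=6 data="fCF" -> buffer=qidN??fCF??????? -> prefix_len=4
Fragment 3: offset=14 data="aK" -> buffer=qidN??fCF?????aK -> prefix_len=4
Fragment 4: offset=9 data="iMtsl" -> buffer=qidN??fCFiMtslaK -> prefix_len=4
Fragment 5: offset=4 data="Vj" -> buffer=qidNVjfCFiMtslaK -> prefix_len=16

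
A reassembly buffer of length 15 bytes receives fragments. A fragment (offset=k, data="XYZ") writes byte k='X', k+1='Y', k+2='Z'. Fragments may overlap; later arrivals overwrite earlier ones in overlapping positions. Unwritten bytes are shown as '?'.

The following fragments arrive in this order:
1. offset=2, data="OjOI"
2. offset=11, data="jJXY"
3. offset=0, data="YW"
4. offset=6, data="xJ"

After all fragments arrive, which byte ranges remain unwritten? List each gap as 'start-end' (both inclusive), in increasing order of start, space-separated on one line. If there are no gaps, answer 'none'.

Answer: 8-10

Derivation:
Fragment 1: offset=2 len=4
Fragment 2: offset=11 len=4
Fragment 3: offset=0 len=2
Fragment 4: offset=6 len=2
Gaps: 8-10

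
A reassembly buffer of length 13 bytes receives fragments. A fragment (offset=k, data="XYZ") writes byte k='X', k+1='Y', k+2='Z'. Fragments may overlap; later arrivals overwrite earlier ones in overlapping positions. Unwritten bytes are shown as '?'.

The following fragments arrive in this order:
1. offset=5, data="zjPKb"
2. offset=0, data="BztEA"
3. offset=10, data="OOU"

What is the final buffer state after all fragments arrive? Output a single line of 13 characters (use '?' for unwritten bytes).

Fragment 1: offset=5 data="zjPKb" -> buffer=?????zjPKb???
Fragment 2: offset=0 data="BztEA" -> buffer=BztEAzjPKb???
Fragment 3: offset=10 data="OOU" -> buffer=BztEAzjPKbOOU

Answer: BztEAzjPKbOOU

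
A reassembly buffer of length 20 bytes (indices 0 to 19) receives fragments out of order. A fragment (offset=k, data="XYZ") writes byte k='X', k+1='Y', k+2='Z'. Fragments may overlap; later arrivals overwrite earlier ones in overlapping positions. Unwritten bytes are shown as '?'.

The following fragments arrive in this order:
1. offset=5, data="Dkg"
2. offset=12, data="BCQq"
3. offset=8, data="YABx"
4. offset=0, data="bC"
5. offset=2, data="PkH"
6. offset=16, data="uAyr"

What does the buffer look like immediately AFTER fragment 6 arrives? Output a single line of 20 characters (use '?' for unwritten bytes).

Fragment 1: offset=5 data="Dkg" -> buffer=?????Dkg????????????
Fragment 2: offset=12 data="BCQq" -> buffer=?????Dkg????BCQq????
Fragment 3: offset=8 data="YABx" -> buffer=?????DkgYABxBCQq????
Fragment 4: offset=0 data="bC" -> buffer=bC???DkgYABxBCQq????
Fragment 5: offset=2 data="PkH" -> buffer=bCPkHDkgYABxBCQq????
Fragment 6: offset=16 data="uAyr" -> buffer=bCPkHDkgYABxBCQquAyr

Answer: bCPkHDkgYABxBCQquAyr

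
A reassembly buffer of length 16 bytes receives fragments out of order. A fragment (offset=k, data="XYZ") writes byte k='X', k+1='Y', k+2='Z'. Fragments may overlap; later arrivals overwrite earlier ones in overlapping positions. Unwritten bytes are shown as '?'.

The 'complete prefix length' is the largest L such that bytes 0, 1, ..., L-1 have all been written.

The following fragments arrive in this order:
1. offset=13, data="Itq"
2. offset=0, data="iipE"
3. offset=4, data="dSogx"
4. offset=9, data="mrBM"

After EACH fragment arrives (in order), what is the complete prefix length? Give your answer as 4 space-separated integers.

Fragment 1: offset=13 data="Itq" -> buffer=?????????????Itq -> prefix_len=0
Fragment 2: offset=0 data="iipE" -> buffer=iipE?????????Itq -> prefix_len=4
Fragment 3: offset=4 data="dSogx" -> buffer=iipEdSogx????Itq -> prefix_len=9
Fragment 4: offset=9 data="mrBM" -> buffer=iipEdSogxmrBMItq -> prefix_len=16

Answer: 0 4 9 16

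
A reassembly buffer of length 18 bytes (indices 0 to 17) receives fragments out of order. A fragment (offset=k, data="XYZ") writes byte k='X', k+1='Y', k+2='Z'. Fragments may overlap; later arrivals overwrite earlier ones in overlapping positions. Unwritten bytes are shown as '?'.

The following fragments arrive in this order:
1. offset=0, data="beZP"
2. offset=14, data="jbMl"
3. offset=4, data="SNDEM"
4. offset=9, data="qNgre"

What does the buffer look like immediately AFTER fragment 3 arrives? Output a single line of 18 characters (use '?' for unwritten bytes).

Fragment 1: offset=0 data="beZP" -> buffer=beZP??????????????
Fragment 2: offset=14 data="jbMl" -> buffer=beZP??????????jbMl
Fragment 3: offset=4 data="SNDEM" -> buffer=beZPSNDEM?????jbMl

Answer: beZPSNDEM?????jbMl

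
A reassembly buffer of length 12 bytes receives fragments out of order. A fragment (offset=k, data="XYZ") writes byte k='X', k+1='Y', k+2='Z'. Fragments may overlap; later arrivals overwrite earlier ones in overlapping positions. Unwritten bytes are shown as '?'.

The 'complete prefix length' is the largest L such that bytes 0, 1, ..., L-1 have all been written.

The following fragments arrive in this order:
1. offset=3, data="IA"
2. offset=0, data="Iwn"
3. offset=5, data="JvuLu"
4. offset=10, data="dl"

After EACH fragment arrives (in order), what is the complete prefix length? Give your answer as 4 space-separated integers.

Answer: 0 5 10 12

Derivation:
Fragment 1: offset=3 data="IA" -> buffer=???IA??????? -> prefix_len=0
Fragment 2: offset=0 data="Iwn" -> buffer=IwnIA??????? -> prefix_len=5
Fragment 3: offset=5 data="JvuLu" -> buffer=IwnIAJvuLu?? -> prefix_len=10
Fragment 4: offset=10 data="dl" -> buffer=IwnIAJvuLudl -> prefix_len=12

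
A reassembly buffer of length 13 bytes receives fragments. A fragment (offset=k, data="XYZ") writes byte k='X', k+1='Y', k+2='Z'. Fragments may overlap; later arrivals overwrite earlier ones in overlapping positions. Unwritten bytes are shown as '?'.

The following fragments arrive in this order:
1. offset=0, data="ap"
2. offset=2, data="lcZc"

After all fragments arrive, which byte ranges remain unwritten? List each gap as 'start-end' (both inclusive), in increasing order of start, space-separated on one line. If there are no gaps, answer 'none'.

Answer: 6-12

Derivation:
Fragment 1: offset=0 len=2
Fragment 2: offset=2 len=4
Gaps: 6-12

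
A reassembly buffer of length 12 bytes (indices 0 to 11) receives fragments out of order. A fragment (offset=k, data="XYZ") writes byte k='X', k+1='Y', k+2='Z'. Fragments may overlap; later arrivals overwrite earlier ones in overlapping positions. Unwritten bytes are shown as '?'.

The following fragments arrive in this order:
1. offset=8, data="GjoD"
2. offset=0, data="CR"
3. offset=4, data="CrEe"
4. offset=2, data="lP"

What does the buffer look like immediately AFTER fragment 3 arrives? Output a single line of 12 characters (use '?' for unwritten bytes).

Answer: CR??CrEeGjoD

Derivation:
Fragment 1: offset=8 data="GjoD" -> buffer=????????GjoD
Fragment 2: offset=0 data="CR" -> buffer=CR??????GjoD
Fragment 3: offset=4 data="CrEe" -> buffer=CR??CrEeGjoD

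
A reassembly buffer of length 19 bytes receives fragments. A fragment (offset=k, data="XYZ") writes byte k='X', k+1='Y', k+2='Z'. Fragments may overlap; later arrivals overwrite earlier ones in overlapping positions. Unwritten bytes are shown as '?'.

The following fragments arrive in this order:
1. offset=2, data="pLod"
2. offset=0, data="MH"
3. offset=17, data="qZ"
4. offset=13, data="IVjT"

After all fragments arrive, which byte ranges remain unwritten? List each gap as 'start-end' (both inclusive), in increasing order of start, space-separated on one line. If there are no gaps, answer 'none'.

Fragment 1: offset=2 len=4
Fragment 2: offset=0 len=2
Fragment 3: offset=17 len=2
Fragment 4: offset=13 len=4
Gaps: 6-12

Answer: 6-12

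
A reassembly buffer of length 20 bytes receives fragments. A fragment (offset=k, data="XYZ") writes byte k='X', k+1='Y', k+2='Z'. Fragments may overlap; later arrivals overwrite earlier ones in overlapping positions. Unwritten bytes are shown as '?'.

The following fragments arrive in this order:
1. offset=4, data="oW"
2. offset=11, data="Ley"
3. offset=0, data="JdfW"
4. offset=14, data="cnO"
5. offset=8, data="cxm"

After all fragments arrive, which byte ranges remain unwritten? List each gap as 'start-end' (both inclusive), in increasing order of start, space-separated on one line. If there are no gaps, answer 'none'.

Answer: 6-7 17-19

Derivation:
Fragment 1: offset=4 len=2
Fragment 2: offset=11 len=3
Fragment 3: offset=0 len=4
Fragment 4: offset=14 len=3
Fragment 5: offset=8 len=3
Gaps: 6-7 17-19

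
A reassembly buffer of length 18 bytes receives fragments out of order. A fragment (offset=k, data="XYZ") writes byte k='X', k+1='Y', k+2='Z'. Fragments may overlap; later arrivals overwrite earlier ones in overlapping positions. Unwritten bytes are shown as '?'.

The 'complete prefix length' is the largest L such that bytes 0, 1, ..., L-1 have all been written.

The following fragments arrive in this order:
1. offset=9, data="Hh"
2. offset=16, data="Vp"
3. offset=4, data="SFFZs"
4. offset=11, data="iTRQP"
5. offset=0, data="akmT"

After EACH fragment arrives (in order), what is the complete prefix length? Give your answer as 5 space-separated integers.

Answer: 0 0 0 0 18

Derivation:
Fragment 1: offset=9 data="Hh" -> buffer=?????????Hh??????? -> prefix_len=0
Fragment 2: offset=16 data="Vp" -> buffer=?????????Hh?????Vp -> prefix_len=0
Fragment 3: offset=4 data="SFFZs" -> buffer=????SFFZsHh?????Vp -> prefix_len=0
Fragment 4: offset=11 data="iTRQP" -> buffer=????SFFZsHhiTRQPVp -> prefix_len=0
Fragment 5: offset=0 data="akmT" -> buffer=akmTSFFZsHhiTRQPVp -> prefix_len=18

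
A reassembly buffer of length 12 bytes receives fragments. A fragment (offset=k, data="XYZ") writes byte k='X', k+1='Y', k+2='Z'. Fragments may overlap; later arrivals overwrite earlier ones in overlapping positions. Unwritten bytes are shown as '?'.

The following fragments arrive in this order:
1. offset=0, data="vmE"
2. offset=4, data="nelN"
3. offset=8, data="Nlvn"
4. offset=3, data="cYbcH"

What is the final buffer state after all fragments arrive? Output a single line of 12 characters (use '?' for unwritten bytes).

Answer: vmEcYbcHNlvn

Derivation:
Fragment 1: offset=0 data="vmE" -> buffer=vmE?????????
Fragment 2: offset=4 data="nelN" -> buffer=vmE?nelN????
Fragment 3: offset=8 data="Nlvn" -> buffer=vmE?nelNNlvn
Fragment 4: offset=3 data="cYbcH" -> buffer=vmEcYbcHNlvn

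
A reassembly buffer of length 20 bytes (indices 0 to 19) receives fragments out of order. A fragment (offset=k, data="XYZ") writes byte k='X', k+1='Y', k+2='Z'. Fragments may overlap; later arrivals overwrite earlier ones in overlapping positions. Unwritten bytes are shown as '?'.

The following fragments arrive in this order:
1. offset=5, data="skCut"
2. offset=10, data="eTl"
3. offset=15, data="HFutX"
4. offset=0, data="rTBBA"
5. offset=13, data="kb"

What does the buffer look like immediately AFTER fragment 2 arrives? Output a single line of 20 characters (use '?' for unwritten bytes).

Fragment 1: offset=5 data="skCut" -> buffer=?????skCut??????????
Fragment 2: offset=10 data="eTl" -> buffer=?????skCuteTl???????

Answer: ?????skCuteTl???????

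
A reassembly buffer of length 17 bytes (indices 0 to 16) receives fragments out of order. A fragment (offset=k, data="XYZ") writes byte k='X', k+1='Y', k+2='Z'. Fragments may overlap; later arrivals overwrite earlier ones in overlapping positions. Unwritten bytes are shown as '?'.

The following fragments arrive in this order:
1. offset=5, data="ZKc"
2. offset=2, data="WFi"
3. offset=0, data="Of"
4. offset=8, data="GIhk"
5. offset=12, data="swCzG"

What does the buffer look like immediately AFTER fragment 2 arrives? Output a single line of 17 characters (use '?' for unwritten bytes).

Fragment 1: offset=5 data="ZKc" -> buffer=?????ZKc?????????
Fragment 2: offset=2 data="WFi" -> buffer=??WFiZKc?????????

Answer: ??WFiZKc?????????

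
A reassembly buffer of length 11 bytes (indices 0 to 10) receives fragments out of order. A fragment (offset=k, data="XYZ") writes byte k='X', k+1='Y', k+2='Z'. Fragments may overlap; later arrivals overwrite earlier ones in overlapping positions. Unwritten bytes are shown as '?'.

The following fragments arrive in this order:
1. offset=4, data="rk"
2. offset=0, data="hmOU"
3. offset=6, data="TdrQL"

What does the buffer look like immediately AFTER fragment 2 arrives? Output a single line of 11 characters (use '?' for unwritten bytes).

Fragment 1: offset=4 data="rk" -> buffer=????rk?????
Fragment 2: offset=0 data="hmOU" -> buffer=hmOUrk?????

Answer: hmOUrk?????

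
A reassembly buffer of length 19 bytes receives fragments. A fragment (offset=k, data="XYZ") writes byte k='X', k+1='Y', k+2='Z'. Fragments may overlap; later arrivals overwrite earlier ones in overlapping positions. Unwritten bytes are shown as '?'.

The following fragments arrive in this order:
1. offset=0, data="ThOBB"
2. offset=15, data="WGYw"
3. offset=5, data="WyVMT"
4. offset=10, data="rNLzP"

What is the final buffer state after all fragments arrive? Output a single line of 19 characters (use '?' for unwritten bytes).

Fragment 1: offset=0 data="ThOBB" -> buffer=ThOBB??????????????
Fragment 2: offset=15 data="WGYw" -> buffer=ThOBB??????????WGYw
Fragment 3: offset=5 data="WyVMT" -> buffer=ThOBBWyVMT?????WGYw
Fragment 4: offset=10 data="rNLzP" -> buffer=ThOBBWyVMTrNLzPWGYw

Answer: ThOBBWyVMTrNLzPWGYw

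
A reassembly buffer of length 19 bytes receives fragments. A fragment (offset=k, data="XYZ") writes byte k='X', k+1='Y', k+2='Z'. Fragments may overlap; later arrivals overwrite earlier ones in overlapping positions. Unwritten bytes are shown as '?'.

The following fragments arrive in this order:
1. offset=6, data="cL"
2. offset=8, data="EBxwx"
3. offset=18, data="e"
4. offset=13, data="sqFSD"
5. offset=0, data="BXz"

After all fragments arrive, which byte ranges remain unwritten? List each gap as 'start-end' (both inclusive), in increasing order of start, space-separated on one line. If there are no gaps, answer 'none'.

Fragment 1: offset=6 len=2
Fragment 2: offset=8 len=5
Fragment 3: offset=18 len=1
Fragment 4: offset=13 len=5
Fragment 5: offset=0 len=3
Gaps: 3-5

Answer: 3-5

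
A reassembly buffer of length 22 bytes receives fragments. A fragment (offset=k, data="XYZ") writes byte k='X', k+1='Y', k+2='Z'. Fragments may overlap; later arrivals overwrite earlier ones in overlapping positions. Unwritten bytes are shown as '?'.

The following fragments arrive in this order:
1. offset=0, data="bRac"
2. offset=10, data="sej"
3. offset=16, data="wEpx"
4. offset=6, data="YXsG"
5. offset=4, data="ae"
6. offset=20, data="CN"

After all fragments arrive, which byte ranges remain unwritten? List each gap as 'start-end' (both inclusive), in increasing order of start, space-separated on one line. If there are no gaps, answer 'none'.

Fragment 1: offset=0 len=4
Fragment 2: offset=10 len=3
Fragment 3: offset=16 len=4
Fragment 4: offset=6 len=4
Fragment 5: offset=4 len=2
Fragment 6: offset=20 len=2
Gaps: 13-15

Answer: 13-15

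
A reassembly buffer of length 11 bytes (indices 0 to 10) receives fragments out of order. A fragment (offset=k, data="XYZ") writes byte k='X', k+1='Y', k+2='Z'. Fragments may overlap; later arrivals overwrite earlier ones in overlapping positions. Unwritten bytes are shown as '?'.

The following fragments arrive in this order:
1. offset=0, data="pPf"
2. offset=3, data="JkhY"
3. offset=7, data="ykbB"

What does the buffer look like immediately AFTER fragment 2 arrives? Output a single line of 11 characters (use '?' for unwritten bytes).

Answer: pPfJkhY????

Derivation:
Fragment 1: offset=0 data="pPf" -> buffer=pPf????????
Fragment 2: offset=3 data="JkhY" -> buffer=pPfJkhY????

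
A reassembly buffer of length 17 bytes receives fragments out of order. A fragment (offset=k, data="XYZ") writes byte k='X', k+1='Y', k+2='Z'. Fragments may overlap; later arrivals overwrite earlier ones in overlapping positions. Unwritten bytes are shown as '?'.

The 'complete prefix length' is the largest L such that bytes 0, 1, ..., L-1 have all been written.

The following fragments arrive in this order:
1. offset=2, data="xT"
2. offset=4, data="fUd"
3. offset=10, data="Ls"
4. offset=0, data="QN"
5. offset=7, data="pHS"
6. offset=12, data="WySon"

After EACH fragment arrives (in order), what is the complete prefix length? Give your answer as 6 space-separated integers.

Fragment 1: offset=2 data="xT" -> buffer=??xT????????????? -> prefix_len=0
Fragment 2: offset=4 data="fUd" -> buffer=??xTfUd?????????? -> prefix_len=0
Fragment 3: offset=10 data="Ls" -> buffer=??xTfUd???Ls????? -> prefix_len=0
Fragment 4: offset=0 data="QN" -> buffer=QNxTfUd???Ls????? -> prefix_len=7
Fragment 5: offset=7 data="pHS" -> buffer=QNxTfUdpHSLs????? -> prefix_len=12
Fragment 6: offset=12 data="WySon" -> buffer=QNxTfUdpHSLsWySon -> prefix_len=17

Answer: 0 0 0 7 12 17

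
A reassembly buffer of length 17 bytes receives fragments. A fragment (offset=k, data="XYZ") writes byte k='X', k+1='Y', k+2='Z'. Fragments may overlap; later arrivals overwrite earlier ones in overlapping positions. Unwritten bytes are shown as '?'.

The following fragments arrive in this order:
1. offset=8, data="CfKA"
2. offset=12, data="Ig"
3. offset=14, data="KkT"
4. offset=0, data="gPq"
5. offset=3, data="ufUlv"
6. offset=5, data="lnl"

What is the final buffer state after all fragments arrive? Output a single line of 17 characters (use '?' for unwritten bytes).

Fragment 1: offset=8 data="CfKA" -> buffer=????????CfKA?????
Fragment 2: offset=12 data="Ig" -> buffer=????????CfKAIg???
Fragment 3: offset=14 data="KkT" -> buffer=????????CfKAIgKkT
Fragment 4: offset=0 data="gPq" -> buffer=gPq?????CfKAIgKkT
Fragment 5: offset=3 data="ufUlv" -> buffer=gPqufUlvCfKAIgKkT
Fragment 6: offset=5 data="lnl" -> buffer=gPquflnlCfKAIgKkT

Answer: gPquflnlCfKAIgKkT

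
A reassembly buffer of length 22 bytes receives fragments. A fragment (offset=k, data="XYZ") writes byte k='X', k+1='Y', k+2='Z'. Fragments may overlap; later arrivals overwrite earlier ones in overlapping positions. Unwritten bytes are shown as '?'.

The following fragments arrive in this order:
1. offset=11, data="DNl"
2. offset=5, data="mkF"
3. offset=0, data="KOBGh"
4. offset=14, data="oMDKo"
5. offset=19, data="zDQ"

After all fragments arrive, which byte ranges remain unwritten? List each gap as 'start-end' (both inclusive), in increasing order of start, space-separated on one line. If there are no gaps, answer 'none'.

Fragment 1: offset=11 len=3
Fragment 2: offset=5 len=3
Fragment 3: offset=0 len=5
Fragment 4: offset=14 len=5
Fragment 5: offset=19 len=3
Gaps: 8-10

Answer: 8-10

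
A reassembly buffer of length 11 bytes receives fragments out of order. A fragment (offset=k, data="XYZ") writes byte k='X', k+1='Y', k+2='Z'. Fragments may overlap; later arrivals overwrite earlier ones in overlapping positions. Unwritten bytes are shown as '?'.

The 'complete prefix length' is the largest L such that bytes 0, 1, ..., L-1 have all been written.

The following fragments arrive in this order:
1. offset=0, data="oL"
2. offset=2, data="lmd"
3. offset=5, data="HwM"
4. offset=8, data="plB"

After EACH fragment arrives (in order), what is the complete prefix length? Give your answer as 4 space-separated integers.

Fragment 1: offset=0 data="oL" -> buffer=oL????????? -> prefix_len=2
Fragment 2: offset=2 data="lmd" -> buffer=oLlmd?????? -> prefix_len=5
Fragment 3: offset=5 data="HwM" -> buffer=oLlmdHwM??? -> prefix_len=8
Fragment 4: offset=8 data="plB" -> buffer=oLlmdHwMplB -> prefix_len=11

Answer: 2 5 8 11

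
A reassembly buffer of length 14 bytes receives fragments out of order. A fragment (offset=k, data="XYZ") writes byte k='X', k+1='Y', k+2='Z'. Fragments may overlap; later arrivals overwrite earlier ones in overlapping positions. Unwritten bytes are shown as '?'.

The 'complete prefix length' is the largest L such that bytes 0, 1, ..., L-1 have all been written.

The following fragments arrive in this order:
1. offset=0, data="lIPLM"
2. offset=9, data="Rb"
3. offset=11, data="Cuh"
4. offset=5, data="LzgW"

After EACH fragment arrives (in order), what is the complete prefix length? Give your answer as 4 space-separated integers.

Answer: 5 5 5 14

Derivation:
Fragment 1: offset=0 data="lIPLM" -> buffer=lIPLM????????? -> prefix_len=5
Fragment 2: offset=9 data="Rb" -> buffer=lIPLM????Rb??? -> prefix_len=5
Fragment 3: offset=11 data="Cuh" -> buffer=lIPLM????RbCuh -> prefix_len=5
Fragment 4: offset=5 data="LzgW" -> buffer=lIPLMLzgWRbCuh -> prefix_len=14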